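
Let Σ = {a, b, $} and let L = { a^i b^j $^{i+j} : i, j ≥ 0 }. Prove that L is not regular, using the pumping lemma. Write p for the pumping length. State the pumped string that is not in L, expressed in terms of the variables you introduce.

Toward a contradiction, assume L is regular with pumping length p.
Take w = a^p b^p $^{2p} ∈ L (with i=j=p, i+j=2p), |w| = 4p ≥ p.
By the pumping lemma, w = xyz with |xy| ≤ p and |y| > 0.
Because |xy| ≤ p and w begins with p copies of a, we have y = a^k with 1 ≤ k ≤ p.
Consider xy^2z = a^{p+k} b^p $^{2p}. Now the a- and b-counts sum to 2p+k, but the $-count is 2p ≠ 2p+k. So xy^2z ∉ L.
This is a contradiction; hence L is not regular.

a^{p+k} b^p $^{2p}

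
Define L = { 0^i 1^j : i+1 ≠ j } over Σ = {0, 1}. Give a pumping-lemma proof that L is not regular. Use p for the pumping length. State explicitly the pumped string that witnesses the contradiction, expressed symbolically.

0^{p+p!} 1^{p+p!+1}

Assume L is regular; let p be its pumping constant.
Choose w = 0^p 1^{p+p!+1}. Since p ≠ (p+p!+1)-1 = p+p!, w ∈ L; and |w| ≥ p.
Write w = xyz as guaranteed by the lemma, with |xy| ≤ p and |y| ≥ 1.
Since the first p symbols of w are all 0's and |xy| ≤ p, y lies entirely in the leading 0-block: y = 0^k for some k with 1 ≤ k ≤ p.
Since 1 ≤ k ≤ p, k divides p!; set t = 1 + p!/k. Then xy^t z has p + (p!/k)·k = p + p! copies of 0. Now the 0-count is p+p! and (1-count)-1 = (p+p!+1)-1 = p+p!, so i+1 ≠ j fails. So xy^t z = 0^{p+p!} 1^{p+p!+1} ∉ L.
This contradicts the pumping lemma, so L is not regular.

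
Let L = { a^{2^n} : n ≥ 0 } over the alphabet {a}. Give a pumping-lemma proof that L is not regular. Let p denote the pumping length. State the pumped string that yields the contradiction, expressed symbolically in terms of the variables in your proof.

a^{2^p+k}

Toward a contradiction, assume L is regular with pumping length p.
Take w = a^{2^p} ∈ L with |w| = 2^p ≥ p.
By the pumping lemma, w = xyz with |xy| ≤ p and |y| ≥ 1.
Then y = a^k for some k with 1 ≤ k ≤ p.
Pump with i = 2: xy^2z = a^{2^p+k}. Since 1 ≤ k ≤ p < 2^p, we have 2^p < 2^p+k < 2^{p+1}, so 2^p+k is not a power of 2. So xy^2z ∉ L.
Contradiction. Therefore L is not regular.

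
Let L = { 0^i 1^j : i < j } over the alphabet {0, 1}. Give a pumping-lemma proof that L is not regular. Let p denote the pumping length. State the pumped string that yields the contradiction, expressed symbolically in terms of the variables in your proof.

Suppose for contradiction that L is regular, and let p be the pumping length.
Choose w = 0^p 1^{p+1} ∈ L, with |w| = 2p+1 ≥ p.
Write w = xyz as guaranteed by the lemma, with |xy| ≤ p and |y| > 0.
Since the first p symbols of w are all 0's and |xy| ≤ p, y lies entirely in the leading 0-block: y = 0^k for some k with 1 ≤ k ≤ p.
Consider xy^2z = 0^{p+k} 1^{p+1}. Since k ≥ 1, the 0-count p+k is at least p+1, so i < j fails; thus xy^2z ∉ L.
This contradicts the pumping lemma, so L is not regular.

0^{p+k} 1^{p+1}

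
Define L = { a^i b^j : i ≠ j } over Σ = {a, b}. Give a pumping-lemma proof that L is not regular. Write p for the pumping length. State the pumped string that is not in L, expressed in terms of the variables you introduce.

a^{p+p!} b^{p+p!}

Suppose for contradiction that L is regular, and let p be the pumping length.
Choose w = a^p b^{p+p!}. Since p ≠ p+p!, w ∈ L; and |w| ≥ p.
The pumping lemma gives a decomposition w = xyz where |xy| ≤ p and |y| > 0.
Because |xy| ≤ p and w begins with p copies of a, we have y = a^k with 1 ≤ k ≤ p.
Since 1 ≤ k ≤ p, k divides p!; set t = 1 + p!/k. Then xy^t z has p + (p!/k)·k = p + p! copies of a. Now the a-count equals the b-count, so i ≠ j fails. So xy^t z = a^{p+p!} b^{p+p!} ∉ L.
This is a contradiction; hence L is not regular.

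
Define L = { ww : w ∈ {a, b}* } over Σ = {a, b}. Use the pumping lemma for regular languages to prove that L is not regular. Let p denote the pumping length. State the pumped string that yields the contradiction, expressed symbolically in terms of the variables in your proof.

Assume L is regular; let p be its pumping constant.
Take w = a^p b^p a^p b^p = uu where u = a^pb^p; then w ∈ L and |w| = 4p ≥ p.
Write w = xyz as guaranteed by the lemma, with |xy| ≤ p and |y| ≥ 1.
Since the first p symbols of w are all a's and |xy| ≤ p, y lies entirely in the leading a-block: y = a^k for some k with 1 ≤ k ≤ p.
Pump with i = 2: xy^2z = a^{p+k} b^p a^p b^p, of length 4p+k. Suppose this equals vv. The string starts with a and ends with b, so v does too; thus the boundary between the two copies of v is a b→a transition. There is exactly one such transition, at position 2p+k, so |v| = 2p+k and |vv| = 4p+2k ≠ 4p+k since k ≥ 1. So xy^2z ∉ L.
Contradiction. Therefore L is not regular.

a^{p+k} b^p a^p b^p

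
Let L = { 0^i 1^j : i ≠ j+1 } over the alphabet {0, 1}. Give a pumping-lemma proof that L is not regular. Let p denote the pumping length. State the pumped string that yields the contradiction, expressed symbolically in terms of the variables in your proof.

0^{p+p!} 1^{p+p!-1}

Suppose for contradiction that L is regular, and let p be the pumping length.
Choose w = 0^p 1^{p+p!-1}. Since p ≠ (p+p!-1)+1 = p+p!, w ∈ L; and |w| ≥ p.
Write w = xyz as guaranteed by the lemma, with |xy| ≤ p and |y| ≥ 1.
Since the first p symbols of w are all 0's and |xy| ≤ p, y lies entirely in the leading 0-block: y = 0^k for some k with 1 ≤ k ≤ p.
Since 1 ≤ k ≤ p, k divides p!; set t = 1 + p!/k. Then xy^t z has p + (p!/k)·k = p + p! copies of 0. Now the 0-count is p+p! and (1-count)+1 = (p+p!-1)+1 = p+p!, so i ≠ j+1 fails. So xy^t z = 0^{p+p!} 1^{p+p!-1} ∉ L.
Contradiction. Therefore L is not regular.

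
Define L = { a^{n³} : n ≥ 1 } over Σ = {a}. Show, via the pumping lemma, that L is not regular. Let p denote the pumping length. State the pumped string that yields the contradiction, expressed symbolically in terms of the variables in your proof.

Assume L is regular; let p be its pumping constant.
Take w = a^{p³} ∈ L with |w| = p³ ≥ p.
Write w = xyz as guaranteed by the lemma, with |xy| ≤ p and |y| ≥ 1.
Then y = a^k for some k with 1 ≤ k ≤ p.
Pump with i = 2: xy^2z = a^{p³+k}. Since 1 ≤ k ≤ p, p³ < p³+k ≤ p³+p < p³+3p²+3p+1 = (p+1)³, so p³+k is not a perfect cube. So xy^2z ∉ L.
This contradicts the pumping lemma, so L is not regular.

a^{p³+k}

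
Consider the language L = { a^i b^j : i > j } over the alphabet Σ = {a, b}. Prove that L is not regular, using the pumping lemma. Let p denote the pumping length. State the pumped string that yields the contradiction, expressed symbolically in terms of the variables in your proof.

Suppose for contradiction that L is regular, and let p be the pumping length.
Choose w = a^{p+1} b^p ∈ L, with |w| = 2p+1 ≥ p.
Write w = xyz as guaranteed by the lemma, with |xy| ≤ p and |y| ≥ 1.
The first p characters of w are a's, so xy (and hence y) consists only of a's. Write y = a^k, 1 ≤ k ≤ p.
Consider xy^0z = xz = a^{p+1-k} b^p. Since k ≥ 1, the a-count p+1-k is at most p, so i > j fails; thus xz ∉ L.
This contradicts the pumping lemma, so L is not regular.

a^{p+1-k} b^p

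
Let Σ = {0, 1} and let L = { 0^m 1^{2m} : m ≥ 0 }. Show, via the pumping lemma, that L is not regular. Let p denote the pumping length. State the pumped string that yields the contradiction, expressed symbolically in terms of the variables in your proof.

0^{p+k} 1^{2p}

Suppose for contradiction that L is regular, and let p be the pumping length.
Take w = 0^p 1^{2p}. Then w ∈ L and |w| = 3p ≥ p.
By the pumping lemma, w = xyz with |xy| ≤ p and |y| ≥ 1.
Because |xy| ≤ p and w begins with p copies of 0, we have y = 0^k with 1 ≤ k ≤ p.
Pump with i = 2: xy^2z = 0^{p+k} 1^{2p}. For this to lie in L we would need 2p = 2(p+k), which forces k = 0. But k ≥ 1, so xy^2z ∉ L.
This is a contradiction; hence L is not regular.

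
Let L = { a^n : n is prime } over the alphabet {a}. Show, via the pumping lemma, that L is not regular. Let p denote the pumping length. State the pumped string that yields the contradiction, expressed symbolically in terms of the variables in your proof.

Suppose for contradiction that L is regular, and let p be the pumping length.
Let q be a prime with q ≥ p+2 (infinitely many primes exist), and take w = a^q ∈ L with |w| = q ≥ p.
By the pumping lemma, w = xyz with |xy| ≤ p and y is nonempty.
Then y = a^k for some k with 1 ≤ k ≤ p.
Since 1 ≤ k ≤ p, |xz| = q-k. Pump with i = q+1: |xy^{q+1}z| = (q-k)+(q+1)k = q+qk = q(1+k), which is composite (both factors ≥ 2). So xy^{q+1}z = a^{q(1+k)} ∉ L.
Contradiction. Therefore L is not regular.

a^{q(1+k)}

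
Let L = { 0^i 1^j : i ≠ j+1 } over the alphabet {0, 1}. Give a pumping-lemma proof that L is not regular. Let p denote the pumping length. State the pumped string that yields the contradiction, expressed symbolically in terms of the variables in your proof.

Suppose for contradiction that L is regular, and let p be the pumping length.
Choose w = 0^p 1^{p+p!-1}. Since p ≠ (p+p!-1)+1 = p+p!, w ∈ L; and |w| ≥ p.
Write w = xyz as guaranteed by the lemma, with |xy| ≤ p and |y| ≥ 1.
Since the first p symbols of w are all 0's and |xy| ≤ p, y lies entirely in the leading 0-block: y = 0^k for some k with 1 ≤ k ≤ p.
Since 1 ≤ k ≤ p, k divides p!; set t = 1 + p!/k. Then xy^t z has p + (p!/k)·k = p + p! copies of 0. Now the 0-count is p+p! and (1-count)+1 = (p+p!-1)+1 = p+p!, so i ≠ j+1 fails. So xy^t z = 0^{p+p!} 1^{p+p!-1} ∉ L.
This contradicts the pumping lemma, so L is not regular.

0^{p+p!} 1^{p+p!-1}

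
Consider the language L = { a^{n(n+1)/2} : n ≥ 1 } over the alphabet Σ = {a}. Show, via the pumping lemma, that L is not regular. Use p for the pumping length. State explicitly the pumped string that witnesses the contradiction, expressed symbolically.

a^{p(p+1)/2+k}

Assume L is regular. Let p be the pumping length given by the pumping lemma.
Take w = a^{p(p+1)/2} ∈ L with |w| = p(p+1)/2 ≥ p.
By the pumping lemma, w = xyz with |xy| ≤ p and |y| > 0.
Then y = a^k for some k with 1 ≤ k ≤ p.
Pump with i = 2: xy^2z = a^{p(p+1)/2+k}. Since 1 ≤ k ≤ p, p(p+1)/2 < p(p+1)/2+k ≤ p(p+1)/2+p < (p+1)(p+2)/2, so p(p+1)/2+k is strictly between consecutive triangular numbers. So xy^2z ∉ L.
This is a contradiction; hence L is not regular.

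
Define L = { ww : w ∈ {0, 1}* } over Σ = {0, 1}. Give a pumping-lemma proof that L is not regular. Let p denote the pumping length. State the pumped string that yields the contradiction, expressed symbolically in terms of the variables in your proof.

Toward a contradiction, assume L is regular with pumping length p.
Take w = 0^p 1^p 0^p 1^p = uu where u = 0^p1^p; then w ∈ L and |w| = 4p ≥ p.
Write w = xyz as guaranteed by the lemma, with |xy| ≤ p and y is nonempty.
Since the first p symbols of w are all 0's and |xy| ≤ p, y lies entirely in the leading 0-block: y = 0^k for some k with 1 ≤ k ≤ p.
Pump with i = 2: xy^2z = 0^{p+k} 1^p 0^p 1^p, of length 4p+k. Suppose this equals vv. The string starts with 0 and ends with 1, so v does too; thus the boundary between the two copies of v is a 1→0 transition. There is exactly one such transition, at position 2p+k, so |v| = 2p+k and |vv| = 4p+2k ≠ 4p+k since k ≥ 1. So xy^2z ∉ L.
Contradiction. Therefore L is not regular.

0^{p+k} 1^p 0^p 1^p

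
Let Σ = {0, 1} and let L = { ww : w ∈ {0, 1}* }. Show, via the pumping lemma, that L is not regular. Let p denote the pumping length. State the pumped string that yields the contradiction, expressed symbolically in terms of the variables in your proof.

Assume L is regular; let p be its pumping constant.
Take w = 0^p 1^p 0^p 1^p = uu where u = 0^p1^p; then w ∈ L and |w| = 4p ≥ p.
The pumping lemma gives a decomposition w = xyz where |xy| ≤ p and |y| > 0.
Since the first p symbols of w are all 0's and |xy| ≤ p, y lies entirely in the leading 0-block: y = 0^k for some k with 1 ≤ k ≤ p.
Pump with i = 2: xy^2z = 0^{p+k} 1^p 0^p 1^p, of length 4p+k. Suppose this equals vv. The string starts with 0 and ends with 1, so v does too; thus the boundary between the two copies of v is a 1→0 transition. There is exactly one such transition, at position 2p+k, so |v| = 2p+k and |vv| = 4p+2k ≠ 4p+k since k ≥ 1. So xy^2z ∉ L.
This is a contradiction; hence L is not regular.

0^{p+k} 1^p 0^p 1^p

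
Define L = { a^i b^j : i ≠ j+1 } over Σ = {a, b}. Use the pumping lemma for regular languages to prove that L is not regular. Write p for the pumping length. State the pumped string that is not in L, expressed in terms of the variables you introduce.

a^{p+p!} b^{p+p!-1}

Suppose for contradiction that L is regular, and let p be the pumping length.
Choose w = a^p b^{p+p!-1}. Since p ≠ (p+p!-1)+1 = p+p!, w ∈ L; and |w| ≥ p.
The pumping lemma gives a decomposition w = xyz where |xy| ≤ p and y is nonempty.
Because |xy| ≤ p and w begins with p copies of a, we have y = a^k with 1 ≤ k ≤ p.
Since 1 ≤ k ≤ p, k divides p!; set t = 1 + p!/k. Then xy^t z has p + (p!/k)·k = p + p! copies of a. Now the a-count is p+p! and (b-count)+1 = (p+p!-1)+1 = p+p!, so i ≠ j+1 fails. So xy^t z = a^{p+p!} b^{p+p!-1} ∉ L.
This contradicts the pumping lemma, so L is not regular.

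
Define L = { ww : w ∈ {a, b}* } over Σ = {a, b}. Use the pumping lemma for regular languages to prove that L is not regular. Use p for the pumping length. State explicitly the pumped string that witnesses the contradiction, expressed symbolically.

a^{p+k} b^p a^p b^p

Assume L is regular; let p be its pumping constant.
Take w = a^p b^p a^p b^p = uu where u = a^pb^p; then w ∈ L and |w| = 4p ≥ p.
By the pumping lemma, w = xyz with |xy| ≤ p and y is nonempty.
The first p characters of w are a's, so xy (and hence y) consists only of a's. Write y = a^k, 1 ≤ k ≤ p.
Pump with i = 2: xy^2z = a^{p+k} b^p a^p b^p, of length 4p+k. Suppose this equals vv. The string starts with a and ends with b, so v does too; thus the boundary between the two copies of v is a b→a transition. There is exactly one such transition, at position 2p+k, so |v| = 2p+k and |vv| = 4p+2k ≠ 4p+k since k ≥ 1. So xy^2z ∉ L.
This contradicts the pumping lemma, so L is not regular.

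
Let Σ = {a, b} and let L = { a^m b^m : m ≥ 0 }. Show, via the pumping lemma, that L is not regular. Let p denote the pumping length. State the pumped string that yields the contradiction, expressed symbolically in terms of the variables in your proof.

Suppose for contradiction that L is regular, and let p be the pumping length.
Choose w = a^p b^p, which is in L with |w| = 2p ≥ p.
The pumping lemma gives a decomposition w = xyz where |xy| ≤ p and |y| > 0.
The first p characters of w are a's, so xy (and hence y) consists only of a's. Write y = a^k, 1 ≤ k ≤ p.
Pump with i = 2: xy^2z = a^{p+k} b^p. For this to lie in L we would need p = p+k, which forces k = 0. But k ≥ 1, so xy^2z ∉ L.
Contradiction. Therefore L is not regular.

a^{p+k} b^p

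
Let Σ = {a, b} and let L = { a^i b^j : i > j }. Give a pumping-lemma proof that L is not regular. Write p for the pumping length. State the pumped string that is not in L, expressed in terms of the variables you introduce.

Assume L is regular. Let p be the pumping length given by the pumping lemma.
Choose w = a^{p+1} b^p ∈ L, with |w| = 2p+1 ≥ p.
By the pumping lemma, w = xyz with |xy| ≤ p and |y| ≥ 1.
Because |xy| ≤ p and w begins with p copies of a, we have y = a^k with 1 ≤ k ≤ p.
Consider xy^0z = xz = a^{p+1-k} b^p. Since k ≥ 1, the a-count p+1-k is at most p, so i > j fails; thus xz ∉ L.
This is a contradiction; hence L is not regular.

a^{p+1-k} b^p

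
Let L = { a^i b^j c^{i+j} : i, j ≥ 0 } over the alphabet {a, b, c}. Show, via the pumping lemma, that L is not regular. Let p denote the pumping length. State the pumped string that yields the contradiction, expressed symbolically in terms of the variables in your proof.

Assume L is regular. Let p be the pumping length given by the pumping lemma.
Take w = a^p b^p c^{2p} ∈ L (with i=j=p, i+j=2p), |w| = 4p ≥ p.
Write w = xyz as guaranteed by the lemma, with |xy| ≤ p and |y| > 0.
Since the first p symbols of w are all a's and |xy| ≤ p, y lies entirely in the leading a-block: y = a^k for some k with 1 ≤ k ≤ p.
Consider xy^2z = a^{p+k} b^p c^{2p}. Now the a- and b-counts sum to 2p+k, but the c-count is 2p ≠ 2p+k. So xy^2z ∉ L.
This contradicts the pumping lemma, so L is not regular.

a^{p+k} b^p c^{2p}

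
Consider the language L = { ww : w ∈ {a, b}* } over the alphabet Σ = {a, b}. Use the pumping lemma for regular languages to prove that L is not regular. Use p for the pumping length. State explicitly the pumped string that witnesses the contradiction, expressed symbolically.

a^{p+k} b^p a^p b^p

Assume L is regular; let p be its pumping constant.
Take w = a^p b^p a^p b^p = uu where u = a^pb^p; then w ∈ L and |w| = 4p ≥ p.
Write w = xyz as guaranteed by the lemma, with |xy| ≤ p and y is nonempty.
The first p characters of w are a's, so xy (and hence y) consists only of a's. Write y = a^k, 1 ≤ k ≤ p.
Pump with i = 2: xy^2z = a^{p+k} b^p a^p b^p, of length 4p+k. Suppose this equals vv. The string starts with a and ends with b, so v does too; thus the boundary between the two copies of v is a b→a transition. There is exactly one such transition, at position 2p+k, so |v| = 2p+k and |vv| = 4p+2k ≠ 4p+k since k ≥ 1. So xy^2z ∉ L.
This contradicts the pumping lemma, so L is not regular.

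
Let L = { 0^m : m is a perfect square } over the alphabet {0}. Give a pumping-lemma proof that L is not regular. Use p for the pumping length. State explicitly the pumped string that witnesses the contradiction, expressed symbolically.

0^{p²+k}

Suppose for contradiction that L is regular, and let p be the pumping length.
Take w = 0^{p²} ∈ L with |w| = p² ≥ p.
The pumping lemma gives a decomposition w = xyz where |xy| ≤ p and |y| ≥ 1.
Then y = 0^k for some k with 1 ≤ k ≤ p.
Pump with i = 2: xy^2z = 0^{p²+k}. Since 1 ≤ k ≤ p, p² < p²+k ≤ p²+p < (p+1)², so p²+k lies strictly between consecutive squares and is not a perfect square. So xy^2z ∉ L.
This contradicts the pumping lemma, so L is not regular.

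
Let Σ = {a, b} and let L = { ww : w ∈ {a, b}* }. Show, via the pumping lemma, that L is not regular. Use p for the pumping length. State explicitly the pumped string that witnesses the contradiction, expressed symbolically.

a^{p+k} b^p a^p b^p

Suppose for contradiction that L is regular, and let p be the pumping length.
Take w = a^p b^p a^p b^p = uu where u = a^pb^p; then w ∈ L and |w| = 4p ≥ p.
Write w = xyz as guaranteed by the lemma, with |xy| ≤ p and |y| ≥ 1.
The first p characters of w are a's, so xy (and hence y) consists only of a's. Write y = a^k, 1 ≤ k ≤ p.
Pump with i = 2: xy^2z = a^{p+k} b^p a^p b^p, of length 4p+k. Suppose this equals vv. The string starts with a and ends with b, so v does too; thus the boundary between the two copies of v is a b→a transition. There is exactly one such transition, at position 2p+k, so |v| = 2p+k and |vv| = 4p+2k ≠ 4p+k since k ≥ 1. So xy^2z ∉ L.
Contradiction. Therefore L is not regular.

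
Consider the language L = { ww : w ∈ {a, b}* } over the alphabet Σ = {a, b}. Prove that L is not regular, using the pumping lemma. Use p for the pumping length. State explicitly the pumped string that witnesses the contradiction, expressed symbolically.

a^{p+k} b^p a^p b^p

Suppose for contradiction that L is regular, and let p be the pumping length.
Take w = a^p b^p a^p b^p = uu where u = a^pb^p; then w ∈ L and |w| = 4p ≥ p.
Write w = xyz as guaranteed by the lemma, with |xy| ≤ p and |y| ≥ 1.
The first p characters of w are a's, so xy (and hence y) consists only of a's. Write y = a^k, 1 ≤ k ≤ p.
Pump with i = 2: xy^2z = a^{p+k} b^p a^p b^p, of length 4p+k. Suppose this equals vv. The string starts with a and ends with b, so v does too; thus the boundary between the two copies of v is a b→a transition. There is exactly one such transition, at position 2p+k, so |v| = 2p+k and |vv| = 4p+2k ≠ 4p+k since k ≥ 1. So xy^2z ∉ L.
This contradicts the pumping lemma, so L is not regular.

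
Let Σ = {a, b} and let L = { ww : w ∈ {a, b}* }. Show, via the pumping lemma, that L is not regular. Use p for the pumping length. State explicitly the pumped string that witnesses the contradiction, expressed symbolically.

a^{p+k} b^p a^p b^p

Assume L is regular. Let p be the pumping length given by the pumping lemma.
Take w = a^p b^p a^p b^p = uu where u = a^pb^p; then w ∈ L and |w| = 4p ≥ p.
By the pumping lemma, w = xyz with |xy| ≤ p and y is nonempty.
Because |xy| ≤ p and w begins with p copies of a, we have y = a^k with 1 ≤ k ≤ p.
Pump with i = 2: xy^2z = a^{p+k} b^p a^p b^p, of length 4p+k. Suppose this equals vv. The string starts with a and ends with b, so v does too; thus the boundary between the two copies of v is a b→a transition. There is exactly one such transition, at position 2p+k, so |v| = 2p+k and |vv| = 4p+2k ≠ 4p+k since k ≥ 1. So xy^2z ∉ L.
This is a contradiction; hence L is not regular.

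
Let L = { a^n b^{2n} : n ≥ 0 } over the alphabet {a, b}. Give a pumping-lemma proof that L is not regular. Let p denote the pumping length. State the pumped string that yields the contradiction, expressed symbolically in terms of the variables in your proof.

Assume L is regular. Let p be the pumping length given by the pumping lemma.
Take w = a^p b^{2p}. Then w ∈ L and |w| = 3p ≥ p.
By the pumping lemma, w = xyz with |xy| ≤ p and |y| ≥ 1.
The first p characters of w are a's, so xy (and hence y) consists only of a's. Write y = a^k, 1 ≤ k ≤ p.
Pump with i = 2: xy^2z = a^{p+k} b^{2p}. For this to lie in L we would need 2p = 2(p+k), which forces k = 0. But k ≥ 1, so xy^2z ∉ L.
This is a contradiction; hence L is not regular.

a^{p+k} b^{2p}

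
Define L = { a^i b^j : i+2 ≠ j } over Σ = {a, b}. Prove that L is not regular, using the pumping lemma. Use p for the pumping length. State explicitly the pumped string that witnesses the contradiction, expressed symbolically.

Suppose for contradiction that L is regular, and let p be the pumping length.
Choose w = a^p b^{p+p!+2}. Since p ≠ (p+p!+2)-2 = p+p!, w ∈ L; and |w| ≥ p.
Write w = xyz as guaranteed by the lemma, with |xy| ≤ p and |y| ≥ 1.
Since the first p symbols of w are all a's and |xy| ≤ p, y lies entirely in the leading a-block: y = a^k for some k with 1 ≤ k ≤ p.
Since 1 ≤ k ≤ p, k divides p!; set t = 1 + p!/k. Then xy^t z has p + (p!/k)·k = p + p! copies of a. Now the a-count is p+p! and (b-count)-2 = (p+p!+2)-2 = p+p!, so i+2 ≠ j fails. So xy^t z = a^{p+p!} b^{p+p!+2} ∉ L.
Contradiction. Therefore L is not regular.

a^{p+p!} b^{p+p!+2}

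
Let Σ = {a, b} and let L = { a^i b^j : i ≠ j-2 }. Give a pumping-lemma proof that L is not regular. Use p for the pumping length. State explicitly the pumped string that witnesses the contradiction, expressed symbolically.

a^{p+p!} b^{p+p!+2}

Assume L is regular; let p be its pumping constant.
Choose w = a^p b^{p+p!+2}. Since p ≠ (p+p!+2)-2 = p+p!, w ∈ L; and |w| ≥ p.
By the pumping lemma, w = xyz with |xy| ≤ p and |y| ≥ 1.
Because |xy| ≤ p and w begins with p copies of a, we have y = a^k with 1 ≤ k ≤ p.
Since 1 ≤ k ≤ p, k divides p!; set t = 1 + p!/k. Then xy^t z has p + (p!/k)·k = p + p! copies of a. Now the a-count is p+p! and (b-count)-2 = (p+p!+2)-2 = p+p!, so i ≠ j-2 fails. So xy^t z = a^{p+p!} b^{p+p!+2} ∉ L.
This contradicts the pumping lemma, so L is not regular.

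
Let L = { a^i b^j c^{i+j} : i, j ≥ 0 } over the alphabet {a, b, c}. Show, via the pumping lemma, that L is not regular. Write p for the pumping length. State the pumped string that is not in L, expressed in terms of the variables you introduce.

Suppose for contradiction that L is regular, and let p be the pumping length.
Take w = a^p b^p c^{2p} ∈ L (with i=j=p, i+j=2p), |w| = 4p ≥ p.
The pumping lemma gives a decomposition w = xyz where |xy| ≤ p and |y| > 0.
The first p characters of w are a's, so xy (and hence y) consists only of a's. Write y = a^k, 1 ≤ k ≤ p.
Consider xy^2z = a^{p+k} b^p c^{2p}. Now the a- and b-counts sum to 2p+k, but the c-count is 2p ≠ 2p+k. So xy^2z ∉ L.
This contradicts the pumping lemma, so L is not regular.

a^{p+k} b^p c^{2p}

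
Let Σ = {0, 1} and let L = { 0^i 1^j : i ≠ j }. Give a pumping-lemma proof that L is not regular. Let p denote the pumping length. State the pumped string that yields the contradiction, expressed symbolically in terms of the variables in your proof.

Toward a contradiction, assume L is regular with pumping length p.
Choose w = 0^p 1^{p+p!}. Since p ≠ p+p!, w ∈ L; and |w| ≥ p.
By the pumping lemma, w = xyz with |xy| ≤ p and |y| > 0.
Since the first p symbols of w are all 0's and |xy| ≤ p, y lies entirely in the leading 0-block: y = 0^k for some k with 1 ≤ k ≤ p.
Since 1 ≤ k ≤ p, k divides p!; set t = 1 + p!/k. Then xy^t z has p + (p!/k)·k = p + p! copies of 0. Now the 0-count equals the 1-count, so i ≠ j fails. So xy^t z = 0^{p+p!} 1^{p+p!} ∉ L.
This is a contradiction; hence L is not regular.

0^{p+p!} 1^{p+p!}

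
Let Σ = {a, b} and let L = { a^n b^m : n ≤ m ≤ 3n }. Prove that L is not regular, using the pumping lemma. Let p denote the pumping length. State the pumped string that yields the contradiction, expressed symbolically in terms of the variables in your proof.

a^{p+k} b^p

Suppose for contradiction that L is regular, and let p be the pumping length.
Take w = a^p b^p ∈ L (since p ≤ p ≤ 3p), with |w| = 2p ≥ p.
The pumping lemma gives a decomposition w = xyz where |xy| ≤ p and |y| > 0.
Because |xy| ≤ p and w begins with p copies of a, we have y = a^k with 1 ≤ k ≤ p.
Pump with i = 2: xy^2z = a^{p+k} b^p. Now n = p+k > p = m, so the condition n ≤ m fails. Thus xy^2z ∉ L.
This is a contradiction; hence L is not regular.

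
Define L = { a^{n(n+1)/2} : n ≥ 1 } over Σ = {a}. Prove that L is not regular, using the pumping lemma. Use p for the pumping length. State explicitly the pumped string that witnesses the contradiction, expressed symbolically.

Assume L is regular. Let p be the pumping length given by the pumping lemma.
Take w = a^{p(p+1)/2} ∈ L with |w| = p(p+1)/2 ≥ p.
By the pumping lemma, w = xyz with |xy| ≤ p and y is nonempty.
Then y = a^k for some k with 1 ≤ k ≤ p.
Pump with i = 2: xy^2z = a^{p(p+1)/2+k}. Since 1 ≤ k ≤ p, p(p+1)/2 < p(p+1)/2+k ≤ p(p+1)/2+p < (p+1)(p+2)/2, so p(p+1)/2+k is strictly between consecutive triangular numbers. So xy^2z ∉ L.
This contradicts the pumping lemma, so L is not regular.

a^{p(p+1)/2+k}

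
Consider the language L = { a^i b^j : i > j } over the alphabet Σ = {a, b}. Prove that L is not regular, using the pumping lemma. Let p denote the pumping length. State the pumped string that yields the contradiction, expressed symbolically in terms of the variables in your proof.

a^{p+1-k} b^p

Suppose for contradiction that L is regular, and let p be the pumping length.
Choose w = a^{p+1} b^p ∈ L, with |w| = 2p+1 ≥ p.
The pumping lemma gives a decomposition w = xyz where |xy| ≤ p and |y| ≥ 1.
Since the first p symbols of w are all a's and |xy| ≤ p, y lies entirely in the leading a-block: y = a^k for some k with 1 ≤ k ≤ p.
Consider xy^0z = xz = a^{p+1-k} b^p. Since k ≥ 1, the a-count p+1-k is at most p, so i > j fails; thus xz ∉ L.
This is a contradiction; hence L is not regular.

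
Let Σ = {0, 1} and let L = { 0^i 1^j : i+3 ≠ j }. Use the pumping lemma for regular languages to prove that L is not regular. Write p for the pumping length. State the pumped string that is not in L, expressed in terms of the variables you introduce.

Suppose for contradiction that L is regular, and let p be the pumping length.
Choose w = 0^p 1^{p+p!+3}. Since p ≠ (p+p!+3)-3 = p+p!, w ∈ L; and |w| ≥ p.
By the pumping lemma, w = xyz with |xy| ≤ p and |y| ≥ 1.
Since the first p symbols of w are all 0's and |xy| ≤ p, y lies entirely in the leading 0-block: y = 0^k for some k with 1 ≤ k ≤ p.
Since 1 ≤ k ≤ p, k divides p!; set t = 1 + p!/k. Then xy^t z has p + (p!/k)·k = p + p! copies of 0. Now the 0-count is p+p! and (1-count)-3 = (p+p!+3)-3 = p+p!, so i+3 ≠ j fails. So xy^t z = 0^{p+p!} 1^{p+p!+3} ∉ L.
This contradicts the pumping lemma, so L is not regular.

0^{p+p!} 1^{p+p!+3}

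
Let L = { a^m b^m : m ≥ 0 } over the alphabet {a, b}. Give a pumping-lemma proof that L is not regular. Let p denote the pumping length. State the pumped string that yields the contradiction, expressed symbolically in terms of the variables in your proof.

Suppose for contradiction that L is regular, and let p be the pumping length.
Choose w = a^p b^p, which is in L with |w| = 2p ≥ p.
Write w = xyz as guaranteed by the lemma, with |xy| ≤ p and |y| > 0.
Because |xy| ≤ p and w begins with p copies of a, we have y = a^k with 1 ≤ k ≤ p.
Pump with i = 2: xy^2z = a^{p+k} b^p. For this to lie in L we would need p = p+k, which forces k = 0. But k ≥ 1, so xy^2z ∉ L.
This contradicts the pumping lemma, so L is not regular.

a^{p+k} b^p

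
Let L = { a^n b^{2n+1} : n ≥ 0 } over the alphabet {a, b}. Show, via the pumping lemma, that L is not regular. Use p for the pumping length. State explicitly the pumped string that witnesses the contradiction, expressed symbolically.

a^{p+k} b^{2p+1}

Assume L is regular; let p be its pumping constant.
Choose w = a^p b^{2p+1}, which is in L with |w| = 3p+1 ≥ p.
The pumping lemma gives a decomposition w = xyz where |xy| ≤ p and |y| ≥ 1.
The first p characters of w are a's, so xy (and hence y) consists only of a's. Write y = a^k, 1 ≤ k ≤ p.
Pump with i = 2: xy^2z = a^{p+k} b^{2p+1}. For this to lie in L we would need 2p+1 = 2(p+k)+1, which forces k = 0. But k ≥ 1, so xy^2z ∉ L.
Contradiction. Therefore L is not regular.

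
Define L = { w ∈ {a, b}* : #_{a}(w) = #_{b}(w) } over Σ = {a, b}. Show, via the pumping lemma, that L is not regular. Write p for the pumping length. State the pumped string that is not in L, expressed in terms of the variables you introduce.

a^{p+k} b^p

Assume L is regular; let p be its pumping constant.
Choose w = a^p b^p ∈ L with |w| = 2p ≥ p.
The pumping lemma gives a decomposition w = xyz where |xy| ≤ p and |y| ≥ 1.
Since the first p symbols of w are all a's and |xy| ≤ p, y lies entirely in the leading a-block: y = a^k for some k with 1 ≤ k ≤ p.
Pump with i = 2: xy^2z = a^{p+k} b^p has p+k occurrences of a but only p of b. Since k ≥ 1 the counts differ, so xy^2z ∉ L.
Contradiction. Therefore L is not regular.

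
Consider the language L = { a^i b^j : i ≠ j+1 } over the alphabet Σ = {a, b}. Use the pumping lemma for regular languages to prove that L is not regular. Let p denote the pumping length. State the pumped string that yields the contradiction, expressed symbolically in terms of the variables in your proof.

a^{p+p!} b^{p+p!-1}

Toward a contradiction, assume L is regular with pumping length p.
Choose w = a^p b^{p+p!-1}. Since p ≠ (p+p!-1)+1 = p+p!, w ∈ L; and |w| ≥ p.
The pumping lemma gives a decomposition w = xyz where |xy| ≤ p and y is nonempty.
Because |xy| ≤ p and w begins with p copies of a, we have y = a^k with 1 ≤ k ≤ p.
Since 1 ≤ k ≤ p, k divides p!; set t = 1 + p!/k. Then xy^t z has p + (p!/k)·k = p + p! copies of a. Now the a-count is p+p! and (b-count)+1 = (p+p!-1)+1 = p+p!, so i ≠ j+1 fails. So xy^t z = a^{p+p!} b^{p+p!-1} ∉ L.
This is a contradiction; hence L is not regular.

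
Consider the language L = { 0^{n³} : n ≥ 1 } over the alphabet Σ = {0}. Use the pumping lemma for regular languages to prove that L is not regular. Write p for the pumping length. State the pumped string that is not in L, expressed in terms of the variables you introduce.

Suppose for contradiction that L is regular, and let p be the pumping length.
Take w = 0^{p³} ∈ L with |w| = p³ ≥ p.
Write w = xyz as guaranteed by the lemma, with |xy| ≤ p and y is nonempty.
Then y = 0^k for some k with 1 ≤ k ≤ p.
Pump with i = 2: xy^2z = 0^{p³+k}. Since 1 ≤ k ≤ p, p³ < p³+k ≤ p³+p < p³+3p²+3p+1 = (p+1)³, so p³+k is not a perfect cube. So xy^2z ∉ L.
This is a contradiction; hence L is not regular.

0^{p³+k}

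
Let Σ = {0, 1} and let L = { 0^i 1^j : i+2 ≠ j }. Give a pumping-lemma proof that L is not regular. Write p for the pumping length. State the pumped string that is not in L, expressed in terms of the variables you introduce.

Toward a contradiction, assume L is regular with pumping length p.
Choose w = 0^p 1^{p+p!+2}. Since p ≠ (p+p!+2)-2 = p+p!, w ∈ L; and |w| ≥ p.
By the pumping lemma, w = xyz with |xy| ≤ p and y is nonempty.
Since the first p symbols of w are all 0's and |xy| ≤ p, y lies entirely in the leading 0-block: y = 0^k for some k with 1 ≤ k ≤ p.
Since 1 ≤ k ≤ p, k divides p!; set t = 1 + p!/k. Then xy^t z has p + (p!/k)·k = p + p! copies of 0. Now the 0-count is p+p! and (1-count)-2 = (p+p!+2)-2 = p+p!, so i+2 ≠ j fails. So xy^t z = 0^{p+p!} 1^{p+p!+2} ∉ L.
This is a contradiction; hence L is not regular.

0^{p+p!} 1^{p+p!+2}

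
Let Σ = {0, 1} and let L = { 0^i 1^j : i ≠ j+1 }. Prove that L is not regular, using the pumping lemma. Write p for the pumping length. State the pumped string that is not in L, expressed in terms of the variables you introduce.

Assume L is regular; let p be its pumping constant.
Choose w = 0^p 1^{p+p!-1}. Since p ≠ (p+p!-1)+1 = p+p!, w ∈ L; and |w| ≥ p.
The pumping lemma gives a decomposition w = xyz where |xy| ≤ p and |y| > 0.
Because |xy| ≤ p and w begins with p copies of 0, we have y = 0^k with 1 ≤ k ≤ p.
Since 1 ≤ k ≤ p, k divides p!; set t = 1 + p!/k. Then xy^t z has p + (p!/k)·k = p + p! copies of 0. Now the 0-count is p+p! and (1-count)+1 = (p+p!-1)+1 = p+p!, so i ≠ j+1 fails. So xy^t z = 0^{p+p!} 1^{p+p!-1} ∉ L.
Contradiction. Therefore L is not regular.

0^{p+p!} 1^{p+p!-1}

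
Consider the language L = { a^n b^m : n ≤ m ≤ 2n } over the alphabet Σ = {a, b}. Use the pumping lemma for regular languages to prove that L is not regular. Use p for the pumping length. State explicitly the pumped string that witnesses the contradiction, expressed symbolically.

Assume L is regular; let p be its pumping constant.
Take w = a^p b^p ∈ L (since p ≤ p ≤ 2p), with |w| = 2p ≥ p.
The pumping lemma gives a decomposition w = xyz where |xy| ≤ p and y is nonempty.
Since the first p symbols of w are all a's and |xy| ≤ p, y lies entirely in the leading a-block: y = a^k for some k with 1 ≤ k ≤ p.
Pump with i = 2: xy^2z = a^{p+k} b^p. Now n = p+k > p = m, so the condition n ≤ m fails. Thus xy^2z ∉ L.
Contradiction. Therefore L is not regular.

a^{p+k} b^p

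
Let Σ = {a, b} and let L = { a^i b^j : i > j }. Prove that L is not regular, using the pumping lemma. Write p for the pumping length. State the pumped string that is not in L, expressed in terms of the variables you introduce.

Suppose for contradiction that L is regular, and let p be the pumping length.
Choose w = a^{p+1} b^p ∈ L, with |w| = 2p+1 ≥ p.
By the pumping lemma, w = xyz with |xy| ≤ p and y is nonempty.
Since the first p symbols of w are all a's and |xy| ≤ p, y lies entirely in the leading a-block: y = a^k for some k with 1 ≤ k ≤ p.
Consider xy^0z = xz = a^{p+1-k} b^p. Since k ≥ 1, the a-count p+1-k is at most p, so i > j fails; thus xz ∉ L.
This contradicts the pumping lemma, so L is not regular.

a^{p+1-k} b^p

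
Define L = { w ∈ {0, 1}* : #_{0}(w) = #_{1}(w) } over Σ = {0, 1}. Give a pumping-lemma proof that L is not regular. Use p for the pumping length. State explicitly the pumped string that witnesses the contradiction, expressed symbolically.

Assume L is regular. Let p be the pumping length given by the pumping lemma.
Choose w = 0^p 1^p ∈ L with |w| = 2p ≥ p.
Write w = xyz as guaranteed by the lemma, with |xy| ≤ p and y is nonempty.
Because |xy| ≤ p and w begins with p copies of 0, we have y = 0^k with 1 ≤ k ≤ p.
Pump with i = 2: xy^2z = 0^{p+k} 1^p has p+k occurrences of 0 but only p of 1. Since k ≥ 1 the counts differ, so xy^2z ∉ L.
This is a contradiction; hence L is not regular.

0^{p+k} 1^p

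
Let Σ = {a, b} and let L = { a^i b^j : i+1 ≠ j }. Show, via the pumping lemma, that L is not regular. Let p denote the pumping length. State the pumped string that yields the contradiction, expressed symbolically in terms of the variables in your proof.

a^{p+p!} b^{p+p!+1}

Assume L is regular. Let p be the pumping length given by the pumping lemma.
Choose w = a^p b^{p+p!+1}. Since p ≠ (p+p!+1)-1 = p+p!, w ∈ L; and |w| ≥ p.
Write w = xyz as guaranteed by the lemma, with |xy| ≤ p and |y| > 0.
Since the first p symbols of w are all a's and |xy| ≤ p, y lies entirely in the leading a-block: y = a^k for some k with 1 ≤ k ≤ p.
Since 1 ≤ k ≤ p, k divides p!; set t = 1 + p!/k. Then xy^t z has p + (p!/k)·k = p + p! copies of a. Now the a-count is p+p! and (b-count)-1 = (p+p!+1)-1 = p+p!, so i+1 ≠ j fails. So xy^t z = a^{p+p!} b^{p+p!+1} ∉ L.
This is a contradiction; hence L is not regular.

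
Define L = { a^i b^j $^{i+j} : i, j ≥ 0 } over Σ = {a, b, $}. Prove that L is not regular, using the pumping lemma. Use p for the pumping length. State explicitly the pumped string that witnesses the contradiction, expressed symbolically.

a^{p+k} b^p $^{2p}

Assume L is regular; let p be its pumping constant.
Take w = a^p b^p $^{2p} ∈ L (with i=j=p, i+j=2p), |w| = 4p ≥ p.
By the pumping lemma, w = xyz with |xy| ≤ p and |y| > 0.
Since the first p symbols of w are all a's and |xy| ≤ p, y lies entirely in the leading a-block: y = a^k for some k with 1 ≤ k ≤ p.
Consider xy^2z = a^{p+k} b^p $^{2p}. Now the a- and b-counts sum to 2p+k, but the $-count is 2p ≠ 2p+k. So xy^2z ∉ L.
Contradiction. Therefore L is not regular.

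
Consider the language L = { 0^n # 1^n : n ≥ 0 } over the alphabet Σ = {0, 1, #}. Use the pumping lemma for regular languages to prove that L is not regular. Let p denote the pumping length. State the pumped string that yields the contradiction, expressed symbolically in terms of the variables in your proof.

0^{p+k} # 1^p

Assume L is regular. Let p be the pumping length given by the pumping lemma.
Take w = 0^p # 1^p ∈ L with |w| = 2p+1 ≥ p.
Write w = xyz as guaranteed by the lemma, with |xy| ≤ p and |y| > 0.
Because |xy| ≤ p and w begins with p copies of 0, we have y = 0^k with 1 ≤ k ≤ p.
Pump with i = 2: xy^2z = 0^{p+k} # 1^p, which would require p+k = p. But k ≥ 1, so xy^2z ∉ L.
Contradiction. Therefore L is not regular.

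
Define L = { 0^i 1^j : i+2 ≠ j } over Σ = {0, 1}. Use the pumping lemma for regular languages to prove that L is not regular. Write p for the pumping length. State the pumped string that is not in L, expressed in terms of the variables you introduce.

0^{p+p!} 1^{p+p!+2}

Assume L is regular; let p be its pumping constant.
Choose w = 0^p 1^{p+p!+2}. Since p ≠ (p+p!+2)-2 = p+p!, w ∈ L; and |w| ≥ p.
Write w = xyz as guaranteed by the lemma, with |xy| ≤ p and |y| > 0.
Because |xy| ≤ p and w begins with p copies of 0, we have y = 0^k with 1 ≤ k ≤ p.
Since 1 ≤ k ≤ p, k divides p!; set t = 1 + p!/k. Then xy^t z has p + (p!/k)·k = p + p! copies of 0. Now the 0-count is p+p! and (1-count)-2 = (p+p!+2)-2 = p+p!, so i+2 ≠ j fails. So xy^t z = 0^{p+p!} 1^{p+p!+2} ∉ L.
This is a contradiction; hence L is not regular.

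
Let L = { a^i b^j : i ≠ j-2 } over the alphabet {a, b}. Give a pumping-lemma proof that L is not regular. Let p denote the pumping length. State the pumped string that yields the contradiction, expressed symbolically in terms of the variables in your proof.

a^{p+p!} b^{p+p!+2}

Suppose for contradiction that L is regular, and let p be the pumping length.
Choose w = a^p b^{p+p!+2}. Since p ≠ (p+p!+2)-2 = p+p!, w ∈ L; and |w| ≥ p.
The pumping lemma gives a decomposition w = xyz where |xy| ≤ p and |y| > 0.
Since the first p symbols of w are all a's and |xy| ≤ p, y lies entirely in the leading a-block: y = a^k for some k with 1 ≤ k ≤ p.
Since 1 ≤ k ≤ p, k divides p!; set t = 1 + p!/k. Then xy^t z has p + (p!/k)·k = p + p! copies of a. Now the a-count is p+p! and (b-count)-2 = (p+p!+2)-2 = p+p!, so i ≠ j-2 fails. So xy^t z = a^{p+p!} b^{p+p!+2} ∉ L.
This is a contradiction; hence L is not regular.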